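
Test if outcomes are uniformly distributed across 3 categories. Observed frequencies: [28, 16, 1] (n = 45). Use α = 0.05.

Expected = 15 each. χ² = Σ(O-E)²/E = 24.4. df = 2, critical value = 5.991. Reject H₀.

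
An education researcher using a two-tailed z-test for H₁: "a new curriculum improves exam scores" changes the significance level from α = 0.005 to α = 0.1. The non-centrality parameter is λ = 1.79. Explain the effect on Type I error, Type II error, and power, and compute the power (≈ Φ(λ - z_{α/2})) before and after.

Increasing α from 0.005 to 0.1:
• Type I error rate increases (α is the Type I rate by definition).
• Critical value moves from z_{α/2} = 2.807 to 1.645, so power = Φ(λ - z_{α/2}) goes from Φ(1.79 - 2.807) = 0.155 to Φ(1.79 - 1.645) = 0.558.
• Type II error rate β = 1 - power therefore decreases (0.845 → 0.442).
Appropriate when false negatives are costly — here, keeping the old curriculum when the new one would have helped students.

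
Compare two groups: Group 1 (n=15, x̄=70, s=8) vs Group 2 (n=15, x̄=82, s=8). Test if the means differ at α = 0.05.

Pooled sp = 8.0. t = -4.108, df = 28. Critical t = ±2.048. Reject H₀.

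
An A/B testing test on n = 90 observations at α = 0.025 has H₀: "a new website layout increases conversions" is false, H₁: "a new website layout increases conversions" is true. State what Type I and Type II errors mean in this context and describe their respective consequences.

Type I (false positive): concluding that a new website layout increases conversions when it is not — rolling out a layout that doesn't actually help — wasted engineering effort. Type II (false negative): failing to conclude that a new website layout increases conversions when it is — discarding a layout that would have improved conversions — lost revenue. Which is costlier depends on domain priorities and is a judgement call rather than a statistical fact.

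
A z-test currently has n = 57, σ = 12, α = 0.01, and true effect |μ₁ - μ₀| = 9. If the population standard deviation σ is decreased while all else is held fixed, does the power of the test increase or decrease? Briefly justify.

Power increases: a smaller σ shrinks the standard error σ/√n, moving the sampling distribution under H₁ further from the critical value.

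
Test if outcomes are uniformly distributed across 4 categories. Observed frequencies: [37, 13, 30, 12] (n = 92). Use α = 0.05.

Expected = 23 each. χ² = Σ(O-E)²/E = 20.261. df = 3, critical value = 7.815. Reject H₀.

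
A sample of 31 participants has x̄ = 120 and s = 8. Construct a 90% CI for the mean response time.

CI = x̄ ± t*(s/√n) = 120 ± 1.697(8/√31) = (117.56, 122.44)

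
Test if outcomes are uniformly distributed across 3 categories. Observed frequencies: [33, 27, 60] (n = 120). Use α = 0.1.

Expected = 40 each. χ² = Σ(O-E)²/E = 15.45. df = 2, critical value = 4.605. Reject H₀.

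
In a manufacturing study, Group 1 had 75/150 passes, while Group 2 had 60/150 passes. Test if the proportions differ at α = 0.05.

p̂₁ = 0.5, p̂₂ = 0.4, pooled p̂ = 0.45. z = 1.741. Critical: ±1.96. Fail to reject H₀.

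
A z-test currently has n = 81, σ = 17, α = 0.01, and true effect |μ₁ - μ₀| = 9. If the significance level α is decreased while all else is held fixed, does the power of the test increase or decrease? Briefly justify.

Power decreases: a smaller α raises the critical value, so less of the H₁ sampling distribution falls in the rejection region.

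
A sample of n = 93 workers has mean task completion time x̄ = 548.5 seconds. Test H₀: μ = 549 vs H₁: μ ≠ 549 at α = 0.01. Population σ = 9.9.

z = (x̄ - μ₀)/(σ/√n) = (548.5 - 549)/(9.9/√93) = -0.487. Critical value: ±2.576. Since |-0.487| ≤ 2.576, Fail to reject H₀.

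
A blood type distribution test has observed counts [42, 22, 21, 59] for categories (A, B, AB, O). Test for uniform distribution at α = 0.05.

Expected = 36 each. χ² = Σ(O-E)²/E = 27.389. df = 3, critical value = 7.815. Reject H₀.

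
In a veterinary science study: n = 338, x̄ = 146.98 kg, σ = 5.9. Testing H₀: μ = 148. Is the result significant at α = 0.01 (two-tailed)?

z = (146.98 - 148)/(5.9/√338) = -3.178. Since |z| > 2.576, significant at α = 0.01.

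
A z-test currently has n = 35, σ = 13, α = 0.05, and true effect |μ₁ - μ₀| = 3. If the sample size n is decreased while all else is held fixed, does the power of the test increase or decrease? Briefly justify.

Power decreases: a smaller n inflates the standard error σ/√n, pulling the sampling distribution under H₁ back toward the critical value.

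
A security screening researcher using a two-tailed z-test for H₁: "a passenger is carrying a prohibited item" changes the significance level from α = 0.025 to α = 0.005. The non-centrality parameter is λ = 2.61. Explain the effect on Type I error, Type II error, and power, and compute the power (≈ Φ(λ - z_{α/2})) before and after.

Decreasing α from 0.025 to 0.005:
• Type I error rate decreases (α is the Type I rate by definition).
• Critical value moves from z_{α/2} = 2.241 to 2.807, so power = Φ(λ - z_{α/2}) goes from Φ(2.61 - 2.241) = 0.644 to Φ(2.61 - 2.807) = 0.422.
• Type II error rate β = 1 - power therefore increases (0.356 → 0.578).
Appropriate when false positives are costly — here, detaining an innocent passenger — delay and inconvenience.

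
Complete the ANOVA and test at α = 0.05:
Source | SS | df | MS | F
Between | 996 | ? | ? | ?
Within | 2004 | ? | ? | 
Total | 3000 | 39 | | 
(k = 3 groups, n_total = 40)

df_between = 2, df_within = 37. MS_between = 498.0, MS_within = 54.16. F = 9.195, F_crit ≈ 3.252. Reject H₀.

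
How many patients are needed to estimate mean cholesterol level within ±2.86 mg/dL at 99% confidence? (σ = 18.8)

n = (z*σ/E)² = (2.576×18.8/2.86)² = 286.7 → n = 287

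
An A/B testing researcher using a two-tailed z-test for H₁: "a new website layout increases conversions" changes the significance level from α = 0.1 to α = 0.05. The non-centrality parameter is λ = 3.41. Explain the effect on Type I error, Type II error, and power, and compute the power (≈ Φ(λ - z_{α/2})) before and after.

Decreasing α from 0.1 to 0.05:
• Type I error rate decreases (α is the Type I rate by definition).
• Critical value moves from z_{α/2} = 1.645 to 1.96, so power = Φ(λ - z_{α/2}) goes from Φ(3.41 - 1.645) = 0.961 to Φ(3.41 - 1.96) = 0.926.
• Type II error rate β = 1 - power therefore increases (0.039 → 0.074).
Appropriate when false positives are costly — here, rolling out a layout that doesn't actually help — wasted engineering effort.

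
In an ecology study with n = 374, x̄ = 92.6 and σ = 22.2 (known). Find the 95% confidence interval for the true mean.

CI = x̄ ± z*(σ/√n) = 92.6 ± 1.96(22.2/√374) = 92.6 ± 2.25 = (90.35, 94.85)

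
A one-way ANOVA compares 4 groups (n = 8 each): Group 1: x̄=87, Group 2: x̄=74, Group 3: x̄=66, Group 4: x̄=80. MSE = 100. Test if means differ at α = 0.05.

Grand mean = 76.75. SS_between = 1910.0, MS_between = 636.67. F = 6.367, F_crit ≈ 2.947. Reject H₀.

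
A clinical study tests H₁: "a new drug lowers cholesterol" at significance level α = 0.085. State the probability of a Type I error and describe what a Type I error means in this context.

P(Type I error) = α = 0.085. A Type I error is rejecting H₀ when H₀ is actually true (false positive) — here, concluding that a new drug lowers cholesterol when in fact this is not the case. Consequence: approving an ineffective drug — patients take a useless medication and may skip effective alternatives.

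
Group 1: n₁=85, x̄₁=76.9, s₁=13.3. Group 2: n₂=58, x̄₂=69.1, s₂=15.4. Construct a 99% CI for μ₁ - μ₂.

Difference = 7.8. SE = √(13.3²/85 + 15.4²/58) = 2.484. CI = (1.4, 14.2)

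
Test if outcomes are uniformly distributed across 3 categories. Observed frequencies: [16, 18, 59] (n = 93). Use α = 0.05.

Expected = 31 each. χ² = Σ(O-E)²/E = 38.0. df = 2, critical value = 5.991. Reject H₀.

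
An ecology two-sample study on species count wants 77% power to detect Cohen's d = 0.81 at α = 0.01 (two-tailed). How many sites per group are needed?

z_{α/2} = 2.576, z_β = Φ⁻¹(0.77) = 0.739. For large effect (d = 0.81): n per group = 2(z_{α/2} + z_β)²/d² = 2(2.576 + 0.739)²/0.81² = 33.5 → 34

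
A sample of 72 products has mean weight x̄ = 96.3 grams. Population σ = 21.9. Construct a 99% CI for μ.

CI = x̄ ± z*(σ/√n) = 96.3 ± 2.576(21.9/√72) = 96.3 ± 6.65 = (89.65, 102.95)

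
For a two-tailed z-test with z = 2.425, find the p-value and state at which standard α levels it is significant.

p = 2·P(Z > |2.425|) = 2·(1 - Φ(2.425)) ≈ 0.0153. Significant at α = 0.1; Significant at α = 0.05.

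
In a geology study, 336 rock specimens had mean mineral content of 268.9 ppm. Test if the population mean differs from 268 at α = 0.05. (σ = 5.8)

z = (x̄ - μ₀)/(σ/√n) = (268.9 - 268)/(5.8/√336) = 2.844. Critical value: ±1.96. Since |2.844| > 1.96, Reject H₀.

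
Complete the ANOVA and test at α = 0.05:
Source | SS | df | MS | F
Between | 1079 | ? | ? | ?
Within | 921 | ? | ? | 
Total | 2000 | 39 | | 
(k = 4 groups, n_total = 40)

df_between = 3, df_within = 36. MS_between = 359.67, MS_within = 25.58. F = 14.059, F_crit ≈ 2.866. Reject H₀.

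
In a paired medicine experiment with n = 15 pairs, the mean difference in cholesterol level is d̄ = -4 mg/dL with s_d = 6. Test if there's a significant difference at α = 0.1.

t = d̄/(s_d/√n) = -4/(6/√15) = -2.582. df = 14, critical t = ±1.761. Reject H₀.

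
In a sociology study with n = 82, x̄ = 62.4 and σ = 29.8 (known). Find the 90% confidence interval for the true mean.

CI = x̄ ± z*(σ/√n) = 62.4 ± 1.645(29.8/√82) = 62.4 ± 5.41 = (56.99, 67.81)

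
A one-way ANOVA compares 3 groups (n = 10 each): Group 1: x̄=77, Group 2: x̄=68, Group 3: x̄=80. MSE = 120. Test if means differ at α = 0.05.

Grand mean = 75.0. SS_between = 780.0, MS_between = 390.0. F = 3.25, F_crit ≈ 3.354. Fail to reject H₀.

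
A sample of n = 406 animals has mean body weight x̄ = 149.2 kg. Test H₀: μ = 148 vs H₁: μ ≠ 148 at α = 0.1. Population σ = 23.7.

z = (x̄ - μ₀)/(σ/√n) = (149.2 - 148)/(23.7/√406) = 1.02. Critical value: ±1.645. Since |1.02| ≤ 1.645, Fail to reject H₀.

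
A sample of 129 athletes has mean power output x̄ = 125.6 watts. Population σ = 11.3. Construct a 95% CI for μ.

CI = x̄ ± z*(σ/√n) = 125.6 ± 1.96(11.3/√129) = 125.6 ± 1.95 = (123.65, 127.55)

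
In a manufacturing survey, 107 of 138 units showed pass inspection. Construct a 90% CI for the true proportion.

p̂ = 0.775. CI = p̂ ± z*√(p̂(1-p̂)/n) = (0.717, 0.834)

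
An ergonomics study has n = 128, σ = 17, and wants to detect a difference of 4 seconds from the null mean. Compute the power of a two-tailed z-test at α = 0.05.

SE = σ/√n = 17/√128 = 1.503. Non-centrality λ = d/SE = 4/1.503 = 2.662. Power ≈ Φ(λ - z_{α/2}) = Φ(2.662 - 1.96) = Φ(0.702) = 0.759.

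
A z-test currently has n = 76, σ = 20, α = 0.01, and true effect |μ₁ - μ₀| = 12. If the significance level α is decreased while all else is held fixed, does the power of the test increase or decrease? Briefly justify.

Power decreases: a smaller α raises the critical value, so less of the H₁ sampling distribution falls in the rejection region.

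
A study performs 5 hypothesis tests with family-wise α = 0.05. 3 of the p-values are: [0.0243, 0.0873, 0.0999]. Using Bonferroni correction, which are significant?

Bonferroni α = 0.05/5 = 0.01. None of the given p-values are significant.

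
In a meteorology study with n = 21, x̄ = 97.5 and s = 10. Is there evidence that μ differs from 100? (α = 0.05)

t = (x̄ - μ₀)/(s/√n) = (97.5 - 100)/(10/√21) = -1.146. df = 20, critical t = ±2.086. Fail to reject H₀.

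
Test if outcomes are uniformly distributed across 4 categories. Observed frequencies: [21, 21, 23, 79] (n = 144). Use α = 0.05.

Expected = 36 each. χ² = Σ(O-E)²/E = 68.556. df = 3, critical value = 7.815. Reject H₀.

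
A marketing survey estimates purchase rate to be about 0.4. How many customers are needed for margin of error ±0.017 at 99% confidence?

n = z²p(1-p)/E² = 2.576²×0.4×0.6/0.017² = 5510.7 → n = 5511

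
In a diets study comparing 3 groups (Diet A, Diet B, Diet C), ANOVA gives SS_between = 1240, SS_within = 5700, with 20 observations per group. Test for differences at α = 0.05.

df_between = 2, df_within = 57. F = MS_between/MS_within = 620.0/100.0 = 6.2. F_crit ≈ 3.159. Reject H₀. At least one mean differs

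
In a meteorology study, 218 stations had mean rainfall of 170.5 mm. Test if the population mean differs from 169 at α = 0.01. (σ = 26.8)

z = (x̄ - μ₀)/(σ/√n) = (170.5 - 169)/(26.8/√218) = 0.826. Critical value: ±2.576. Since |0.826| ≤ 2.576, Fail to reject H₀.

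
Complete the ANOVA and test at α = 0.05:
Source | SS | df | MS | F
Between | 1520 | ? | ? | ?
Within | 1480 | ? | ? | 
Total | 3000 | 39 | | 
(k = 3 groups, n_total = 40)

df_between = 2, df_within = 37. MS_between = 760.0, MS_within = 40.0. F = 19.0, F_crit ≈ 3.252. Reject H₀.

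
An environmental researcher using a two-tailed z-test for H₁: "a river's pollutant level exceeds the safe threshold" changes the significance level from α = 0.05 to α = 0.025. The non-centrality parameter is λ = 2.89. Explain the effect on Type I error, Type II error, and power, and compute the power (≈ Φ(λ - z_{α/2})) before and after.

Decreasing α from 0.05 to 0.025:
• Type I error rate decreases (α is the Type I rate by definition).
• Critical value moves from z_{α/2} = 1.96 to 2.241, so power = Φ(λ - z_{α/2}) goes from Φ(2.89 - 1.96) = 0.824 to Φ(2.89 - 2.241) = 0.742.
• Type II error rate β = 1 - power therefore increases (0.176 → 0.258).
Appropriate when false positives are costly — here, shutting down a compliant factory unnecessarily.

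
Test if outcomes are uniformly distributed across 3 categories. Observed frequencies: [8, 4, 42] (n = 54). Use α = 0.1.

Expected = 18 each. χ² = Σ(O-E)²/E = 48.444. df = 2, critical value = 4.605. Reject H₀.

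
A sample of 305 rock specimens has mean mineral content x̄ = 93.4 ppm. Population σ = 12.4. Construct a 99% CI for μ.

CI = x̄ ± z*(σ/√n) = 93.4 ± 2.576(12.4/√305) = 93.4 ± 1.83 = (91.57, 95.23)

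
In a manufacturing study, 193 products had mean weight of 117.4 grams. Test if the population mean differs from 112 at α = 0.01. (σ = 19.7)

z = (x̄ - μ₀)/(σ/√n) = (117.4 - 112)/(19.7/√193) = 3.808. Critical value: ±2.576. Since |3.808| > 2.576, Reject H₀.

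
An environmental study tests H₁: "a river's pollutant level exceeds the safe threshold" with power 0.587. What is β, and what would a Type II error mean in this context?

β = 1 - power = 1 - 0.587 = 0.413. A Type II error is failing to reject H₀ when H₀ is false (false negative) — here, failing to conclude that a river's pollutant level exceeds the safe threshold when in fact it is true. Consequence: allowing unsafe pollution to continue.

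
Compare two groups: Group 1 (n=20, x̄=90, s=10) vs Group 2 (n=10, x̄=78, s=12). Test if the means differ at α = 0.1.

Pooled sp = 10.68. t = 2.9, df = 28. Critical t = ±1.701. Reject H₀.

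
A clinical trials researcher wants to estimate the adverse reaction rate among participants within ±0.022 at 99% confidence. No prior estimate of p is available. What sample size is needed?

Conservative approach: use p = 0.5 (maximizes p(1-p) = 0.25). n = z²(0.25)/E² = 2.576²×0.25/0.022² = 3427.6 → n = 3428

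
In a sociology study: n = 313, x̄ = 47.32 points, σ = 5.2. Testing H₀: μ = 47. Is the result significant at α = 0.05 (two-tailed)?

z = (47.32 - 47)/(5.2/√313) = 1.089. Since |z| ≤ 1.96, not significant at α = 0.05.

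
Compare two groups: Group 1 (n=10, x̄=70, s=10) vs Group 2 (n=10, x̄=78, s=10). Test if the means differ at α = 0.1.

Pooled sp = 10.0. t = -1.789, df = 18. Critical t = ±1.734. Reject H₀.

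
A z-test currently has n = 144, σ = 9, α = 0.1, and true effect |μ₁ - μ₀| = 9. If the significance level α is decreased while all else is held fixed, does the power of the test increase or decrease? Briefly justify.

Power decreases: a smaller α raises the critical value, so less of the H₁ sampling distribution falls in the rejection region.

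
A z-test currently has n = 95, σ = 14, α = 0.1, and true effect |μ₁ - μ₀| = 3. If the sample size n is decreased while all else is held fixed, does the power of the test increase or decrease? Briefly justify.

Power decreases: a smaller n inflates the standard error σ/√n, pulling the sampling distribution under H₁ back toward the critical value.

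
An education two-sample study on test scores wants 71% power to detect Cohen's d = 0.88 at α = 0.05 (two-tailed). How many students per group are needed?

z_{α/2} = 1.96, z_β = Φ⁻¹(0.71) = 0.553. For large effect (d = 0.88): n per group = 2(z_{α/2} + z_β)²/d² = 2(1.96 + 0.553)²/0.88² = 16.3 → 17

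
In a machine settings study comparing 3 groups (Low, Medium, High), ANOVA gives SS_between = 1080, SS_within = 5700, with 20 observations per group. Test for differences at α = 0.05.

df_between = 2, df_within = 57. F = MS_between/MS_within = 540.0/100.0 = 5.4. F_crit ≈ 3.159. Reject H₀. At least one mean differs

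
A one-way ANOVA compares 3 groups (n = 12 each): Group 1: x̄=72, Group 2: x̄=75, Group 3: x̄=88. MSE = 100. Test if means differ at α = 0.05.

Grand mean = 78.33. SS_between = 1736.0, MS_between = 868.0. F = 8.68, F_crit ≈ 3.285. Reject H₀.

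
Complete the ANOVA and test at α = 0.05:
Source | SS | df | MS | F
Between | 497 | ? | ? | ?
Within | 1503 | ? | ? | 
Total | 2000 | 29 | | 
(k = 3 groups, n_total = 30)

df_between = 2, df_within = 27. MS_between = 248.5, MS_within = 55.67. F = 4.464, F_crit ≈ 3.354. Reject H₀.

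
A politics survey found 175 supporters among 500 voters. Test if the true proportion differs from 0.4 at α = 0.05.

p̂ = 0.35, p₀ = 0.4. z = (p̂ - p₀)/√(p₀(1-p₀)/n) = -2.282. Critical: ±1.96. Reject H₀.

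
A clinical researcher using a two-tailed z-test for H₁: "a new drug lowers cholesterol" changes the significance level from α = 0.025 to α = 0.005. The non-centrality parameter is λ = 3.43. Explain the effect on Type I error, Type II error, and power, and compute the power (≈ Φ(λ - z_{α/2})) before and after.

Decreasing α from 0.025 to 0.005:
• Type I error rate decreases (α is the Type I rate by definition).
• Critical value moves from z_{α/2} = 2.241 to 2.807, so power = Φ(λ - z_{α/2}) goes from Φ(3.43 - 2.241) = 0.883 to Φ(3.43 - 2.807) = 0.733.
• Type II error rate β = 1 - power therefore increases (0.117 → 0.267).
Appropriate when false positives are costly — here, approving an ineffective drug — patients take a useless medication and may skip effective alternatives.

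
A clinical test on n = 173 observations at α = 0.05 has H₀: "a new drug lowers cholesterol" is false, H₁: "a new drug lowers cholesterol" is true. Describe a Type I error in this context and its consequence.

Type I error: rejecting H₀ when it is true — concluding that a new drug lowers cholesterol when in fact it is not. Consequence: approving an ineffective drug — patients take a useless medication and may skip effective alternatives.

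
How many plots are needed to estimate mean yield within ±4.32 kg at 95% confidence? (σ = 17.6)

n = (z*σ/E)² = (1.96×17.6/4.32)² = 63.8 → n = 64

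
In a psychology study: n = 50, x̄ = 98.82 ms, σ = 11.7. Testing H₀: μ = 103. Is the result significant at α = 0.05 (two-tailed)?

z = (98.82 - 103)/(11.7/√50) = -2.526. Since |z| > 1.96, significant at α = 0.05.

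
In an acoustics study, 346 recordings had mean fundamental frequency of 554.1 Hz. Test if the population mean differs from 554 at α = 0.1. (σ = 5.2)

z = (x̄ - μ₀)/(σ/√n) = (554.1 - 554)/(5.2/√346) = 0.358. Critical value: ±1.645. Since |0.358| ≤ 1.645, Fail to reject H₀.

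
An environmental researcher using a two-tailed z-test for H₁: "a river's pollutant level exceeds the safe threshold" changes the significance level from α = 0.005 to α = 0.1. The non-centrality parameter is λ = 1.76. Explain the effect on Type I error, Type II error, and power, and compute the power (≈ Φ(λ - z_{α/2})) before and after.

Increasing α from 0.005 to 0.1:
• Type I error rate increases (α is the Type I rate by definition).
• Critical value moves from z_{α/2} = 2.807 to 1.645, so power = Φ(λ - z_{α/2}) goes from Φ(1.76 - 2.807) = 0.148 to Φ(1.76 - 1.645) = 0.546.
• Type II error rate β = 1 - power therefore decreases (0.852 → 0.454).
Appropriate when false negatives are costly — here, allowing unsafe pollution to continue.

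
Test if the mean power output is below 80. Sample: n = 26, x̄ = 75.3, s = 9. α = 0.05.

t = (75.3 - 80)/(9/√26) = -2.663, df = 25. Critical t = -1.708. Reject H₀.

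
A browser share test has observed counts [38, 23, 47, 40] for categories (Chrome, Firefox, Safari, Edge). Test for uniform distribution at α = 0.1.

Expected = 37 each. χ² = Σ(O-E)²/E = 8.27. df = 3, critical value = 6.251. Reject H₀.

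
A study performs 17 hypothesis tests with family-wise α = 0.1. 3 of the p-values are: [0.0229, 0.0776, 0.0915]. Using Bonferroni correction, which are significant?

Bonferroni α = 0.1/17 = 0.00588. None of the given p-values are significant.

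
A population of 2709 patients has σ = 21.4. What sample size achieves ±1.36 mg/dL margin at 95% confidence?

Without FPC: n₀ = (1.96×21.4/1.36)² = 951.178. With FPC: n = n₀N/(n₀+N-1) = 704.2 → n = 705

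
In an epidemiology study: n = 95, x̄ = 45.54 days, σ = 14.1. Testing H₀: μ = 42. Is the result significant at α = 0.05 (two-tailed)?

z = (45.54 - 42)/(14.1/√95) = 2.447. Since |z| > 1.96, significant at α = 0.05.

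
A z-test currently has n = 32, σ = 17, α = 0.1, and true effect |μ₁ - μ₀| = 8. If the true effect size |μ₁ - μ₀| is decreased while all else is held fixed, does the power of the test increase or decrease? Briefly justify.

Power decreases: a smaller true effect decreases the non-centrality λ = |μ₁ - μ₀|/(σ/√n).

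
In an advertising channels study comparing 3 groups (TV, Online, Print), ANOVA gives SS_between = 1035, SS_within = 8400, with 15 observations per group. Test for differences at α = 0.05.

df_between = 2, df_within = 42. F = MS_between/MS_within = 517.5/200.0 = 2.587. F_crit ≈ 3.22. Fail to reject H₀.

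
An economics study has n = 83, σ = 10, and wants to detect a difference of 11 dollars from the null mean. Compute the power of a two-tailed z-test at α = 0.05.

SE = σ/√n = 10/√83 = 1.098. Non-centrality λ = d/SE = 11/1.098 = 10.021. Power ≈ Φ(λ - z_{α/2}) = Φ(10.021 - 1.96) = Φ(8.061) = 1.0.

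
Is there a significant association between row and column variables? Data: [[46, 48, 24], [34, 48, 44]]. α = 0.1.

χ² = 7.428. df = 2, critical = 4.605. Reject H₀. Variables are dependent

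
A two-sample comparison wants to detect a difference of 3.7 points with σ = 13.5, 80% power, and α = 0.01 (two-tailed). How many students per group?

n per group = 2(z_α/2 + z_β)²σ²/d² = 2×(2.576 + 0.84)²×13.5²/3.7² = 310.7 → n = 311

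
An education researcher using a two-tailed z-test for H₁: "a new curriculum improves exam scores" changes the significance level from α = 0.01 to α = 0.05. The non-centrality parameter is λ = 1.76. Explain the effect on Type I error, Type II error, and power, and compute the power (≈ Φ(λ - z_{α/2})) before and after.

Increasing α from 0.01 to 0.05:
• Type I error rate increases (α is the Type I rate by definition).
• Critical value moves from z_{α/2} = 2.576 to 1.96, so power = Φ(λ - z_{α/2}) goes from Φ(1.76 - 2.576) = 0.207 to Φ(1.76 - 1.96) = 0.421.
• Type II error rate β = 1 - power therefore decreases (0.793 → 0.579).
Appropriate when false negatives are costly — here, keeping the old curriculum when the new one would have helped students.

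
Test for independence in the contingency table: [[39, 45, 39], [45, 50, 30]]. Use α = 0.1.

χ² = 1.85. df = 2, critical = 4.605. Fail to reject H₀. No evidence of dependence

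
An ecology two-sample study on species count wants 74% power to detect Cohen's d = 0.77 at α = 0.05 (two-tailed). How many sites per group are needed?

z_{α/2} = 1.96, z_β = Φ⁻¹(0.74) = 0.643. For medium effect (d = 0.77): n per group = 2(z_{α/2} + z_β)²/d² = 2(1.96 + 0.643)²/0.77² = 22.9 → 23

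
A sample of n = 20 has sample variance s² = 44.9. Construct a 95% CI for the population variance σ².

df = 19. χ²_{0.025} = 32.852, χ²_{0.975} = 8.907. CI for σ² = ((n-1)s²/χ²_{α/2}, (n-1)s²/χ²_{1-α/2}) = (19·44.9/32.852, 19·44.9/8.907) = (25.97, 95.78)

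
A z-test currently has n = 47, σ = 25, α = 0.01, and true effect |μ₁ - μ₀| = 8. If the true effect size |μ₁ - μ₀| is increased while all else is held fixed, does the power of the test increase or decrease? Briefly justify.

Power increases: a larger true effect increases the non-centrality λ = |μ₁ - μ₀|/(σ/√n).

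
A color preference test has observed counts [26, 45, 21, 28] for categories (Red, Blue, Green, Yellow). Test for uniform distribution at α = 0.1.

Expected = 30 each. χ² = Σ(O-E)²/E = 10.867. df = 3, critical value = 6.251. Reject H₀.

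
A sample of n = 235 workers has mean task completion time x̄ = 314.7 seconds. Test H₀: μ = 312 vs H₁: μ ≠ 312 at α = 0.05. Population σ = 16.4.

z = (x̄ - μ₀)/(σ/√n) = (314.7 - 312)/(16.4/√235) = 2.524. Critical value: ±1.96. Since |2.524| > 1.96, Reject H₀.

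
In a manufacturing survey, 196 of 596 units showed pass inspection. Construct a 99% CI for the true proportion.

p̂ = 0.329. CI = p̂ ± z*√(p̂(1-p̂)/n) = (0.279, 0.378)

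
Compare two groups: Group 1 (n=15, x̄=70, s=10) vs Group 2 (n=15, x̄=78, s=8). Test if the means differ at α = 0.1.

Pooled sp = 9.06. t = -2.419, df = 28. Critical t = ±1.701. Reject H₀.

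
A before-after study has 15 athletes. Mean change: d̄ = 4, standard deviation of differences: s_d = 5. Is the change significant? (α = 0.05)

t = d̄/(s_d/√n) = 4/(5/√15) = 3.098. df = 14, critical t = ±2.145. Reject H₀.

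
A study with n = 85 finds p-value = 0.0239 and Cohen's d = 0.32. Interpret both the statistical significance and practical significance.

Statistically significant (p = 0.0239 < 0.05). Cohen's d = 0.32 indicates a small effect size. Both statistical and practical significance should be considered.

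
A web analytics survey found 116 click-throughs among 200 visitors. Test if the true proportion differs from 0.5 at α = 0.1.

p̂ = 0.58, p₀ = 0.5. z = (p̂ - p₀)/√(p₀(1-p₀)/n) = 2.263. Critical: ±1.645. Reject H₀.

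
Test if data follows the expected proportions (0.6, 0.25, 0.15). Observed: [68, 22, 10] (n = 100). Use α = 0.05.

Expected: [60.0, 25.0, 15.0]. χ² = 3.093. df = 2, critical = 5.991. Fail to reject H₀.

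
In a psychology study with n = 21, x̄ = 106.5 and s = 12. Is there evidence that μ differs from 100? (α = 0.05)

t = (x̄ - μ₀)/(s/√n) = (106.5 - 100)/(12/√21) = 2.482. df = 20, critical t = ±2.086. Reject H₀.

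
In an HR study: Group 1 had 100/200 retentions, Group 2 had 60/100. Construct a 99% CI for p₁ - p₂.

p̂₁ = 0.5, p̂₂ = 0.6. Difference = -0.1. CI = (-0.256, 0.056)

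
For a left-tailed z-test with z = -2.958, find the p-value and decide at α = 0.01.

p = P(Z < -2.958) = Φ(-2.958) ≈ 0.0015. Since p < 0.01, reject H₀ (significant) at α = 0.01.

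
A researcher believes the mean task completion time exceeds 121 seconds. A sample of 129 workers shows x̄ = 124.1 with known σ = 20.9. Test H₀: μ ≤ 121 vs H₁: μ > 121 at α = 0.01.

z = 1.685. Critical value: 2.33. Fail to reject H₀.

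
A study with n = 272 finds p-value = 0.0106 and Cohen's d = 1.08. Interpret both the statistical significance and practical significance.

Statistically significant (p = 0.0106 < 0.05). Cohen's d = 1.08 indicates a large effect size. Both statistical and practical significance should be considered.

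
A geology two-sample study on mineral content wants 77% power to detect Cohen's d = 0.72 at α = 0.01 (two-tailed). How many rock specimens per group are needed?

z_{α/2} = 2.576, z_β = Φ⁻¹(0.77) = 0.739. For medium effect (d = 0.72): n per group = 2(z_{α/2} + z_β)²/d² = 2(2.576 + 0.739)²/0.72² = 42.4 → 43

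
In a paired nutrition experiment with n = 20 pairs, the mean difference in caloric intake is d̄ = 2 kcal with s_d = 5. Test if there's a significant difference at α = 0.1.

t = d̄/(s_d/√n) = 2/(5/√20) = 1.789. df = 19, critical t = ±1.729. Reject H₀.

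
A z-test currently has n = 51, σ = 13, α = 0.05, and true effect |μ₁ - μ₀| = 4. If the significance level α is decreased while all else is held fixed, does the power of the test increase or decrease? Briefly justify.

Power decreases: a smaller α raises the critical value, so less of the H₁ sampling distribution falls in the rejection region.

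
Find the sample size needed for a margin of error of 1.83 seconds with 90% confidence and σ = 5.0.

n = (z*σ/E)² = (1.645×5.0/1.83)² = 20.2 → n = 21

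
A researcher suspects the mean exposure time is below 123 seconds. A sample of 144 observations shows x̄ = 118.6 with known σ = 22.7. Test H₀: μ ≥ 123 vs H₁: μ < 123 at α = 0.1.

z = -2.326. Critical value: -1.28. Reject H₀.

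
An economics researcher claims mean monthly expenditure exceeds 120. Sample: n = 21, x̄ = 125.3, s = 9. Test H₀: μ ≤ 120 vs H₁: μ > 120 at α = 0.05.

t = (125.3 - 120)/(9/√21) = 2.699, df = 20. Critical t = 1.725. Reject H₀.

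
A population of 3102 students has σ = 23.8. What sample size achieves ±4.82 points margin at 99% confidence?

Without FPC: n₀ = (2.576×23.8/4.82)² = 161.79. With FPC: n = n₀N/(n₀+N-1) = 153.8 → n = 154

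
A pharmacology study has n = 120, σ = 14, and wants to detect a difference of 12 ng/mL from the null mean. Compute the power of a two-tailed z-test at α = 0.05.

SE = σ/√n = 14/√120 = 1.278. Non-centrality λ = d/SE = 12/1.278 = 9.39. Power ≈ Φ(λ - z_{α/2}) = Φ(9.39 - 1.96) = Φ(7.43) = 1.0.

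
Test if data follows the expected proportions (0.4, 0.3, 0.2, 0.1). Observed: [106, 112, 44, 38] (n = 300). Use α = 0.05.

Expected: [120.0, 90.0, 60.0, 30.0]. χ² = 13.411. df = 3, critical = 7.815. Reject H₀.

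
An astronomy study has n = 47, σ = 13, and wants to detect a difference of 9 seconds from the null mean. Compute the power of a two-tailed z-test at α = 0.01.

SE = σ/√n = 13/√47 = 1.896. Non-centrality λ = d/SE = 9/1.896 = 4.746. Power ≈ Φ(λ - z_{α/2}) = Φ(4.746 - 2.576) = Φ(2.17) = 0.985.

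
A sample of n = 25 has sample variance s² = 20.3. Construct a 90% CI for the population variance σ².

df = 24. χ²_{0.05} = 36.415, χ²_{0.95} = 13.848. CI for σ² = ((n-1)s²/χ²_{α/2}, (n-1)s²/χ²_{1-α/2}) = (24·20.3/36.415, 24·20.3/13.848) = (13.38, 35.18)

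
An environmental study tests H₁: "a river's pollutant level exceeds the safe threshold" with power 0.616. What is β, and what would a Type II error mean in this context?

β = 1 - power = 1 - 0.616 = 0.384. A Type II error is failing to reject H₀ when H₀ is false (false negative) — here, failing to conclude that a river's pollutant level exceeds the safe threshold when in fact it is true. Consequence: allowing unsafe pollution to continue.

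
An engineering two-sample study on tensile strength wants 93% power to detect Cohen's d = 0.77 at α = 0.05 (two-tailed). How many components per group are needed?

z_{α/2} = 1.96, z_β = Φ⁻¹(0.93) = 1.476. For medium effect (d = 0.77): n per group = 2(z_{α/2} + z_β)²/d² = 2(1.96 + 1.476)²/0.77² = 39.8 → 40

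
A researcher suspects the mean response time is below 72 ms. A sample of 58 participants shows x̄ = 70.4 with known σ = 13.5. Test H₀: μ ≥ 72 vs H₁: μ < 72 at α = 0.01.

z = -0.903. Critical value: -2.33. Fail to reject H₀.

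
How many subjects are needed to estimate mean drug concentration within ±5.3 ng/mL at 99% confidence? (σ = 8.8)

n = (z*σ/E)² = (2.576×8.8/5.3)² = 18.3 → n = 19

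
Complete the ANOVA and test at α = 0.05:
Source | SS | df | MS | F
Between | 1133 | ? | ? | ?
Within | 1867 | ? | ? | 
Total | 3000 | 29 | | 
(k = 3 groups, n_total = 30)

df_between = 2, df_within = 27. MS_between = 566.5, MS_within = 69.15. F = 8.193, F_crit ≈ 3.354. Reject H₀.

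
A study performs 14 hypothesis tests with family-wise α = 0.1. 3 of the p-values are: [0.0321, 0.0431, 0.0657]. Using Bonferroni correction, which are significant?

Bonferroni α = 0.1/14 = 0.00714. None of the given p-values are significant.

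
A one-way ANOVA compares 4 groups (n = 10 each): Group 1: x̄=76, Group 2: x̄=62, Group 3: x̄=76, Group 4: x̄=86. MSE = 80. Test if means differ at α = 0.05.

Grand mean = 75.0. SS_between = 2920.0, MS_between = 973.33. F = 12.167, F_crit ≈ 2.866. Reject H₀.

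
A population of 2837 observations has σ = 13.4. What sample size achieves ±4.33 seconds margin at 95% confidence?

Without FPC: n₀ = (1.96×13.4/4.33)² = 36.791. With FPC: n = n₀N/(n₀+N-1) = 36.3 → n = 37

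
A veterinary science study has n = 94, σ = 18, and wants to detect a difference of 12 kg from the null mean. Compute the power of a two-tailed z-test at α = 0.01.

SE = σ/√n = 18/√94 = 1.857. Non-centrality λ = d/SE = 12/1.857 = 6.464. Power ≈ Φ(λ - z_{α/2}) = Φ(6.464 - 2.576) = Φ(3.888) = 1.0.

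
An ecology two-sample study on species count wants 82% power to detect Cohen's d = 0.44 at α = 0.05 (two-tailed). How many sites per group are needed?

z_{α/2} = 1.96, z_β = Φ⁻¹(0.82) = 0.915. For small effect (d = 0.44): n per group = 2(z_{α/2} + z_β)²/d² = 2(1.96 + 0.915)²/0.44² = 85.4 → 86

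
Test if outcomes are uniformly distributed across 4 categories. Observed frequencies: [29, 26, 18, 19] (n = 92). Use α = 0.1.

Expected = 23 each. χ² = Σ(O-E)²/E = 3.739. df = 3, critical value = 6.251. Fail to reject H₀.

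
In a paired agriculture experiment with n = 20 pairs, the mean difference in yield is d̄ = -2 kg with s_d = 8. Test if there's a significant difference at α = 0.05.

t = d̄/(s_d/√n) = -2/(8/√20) = -1.118. df = 19, critical t = ±2.093. Fail to reject H₀.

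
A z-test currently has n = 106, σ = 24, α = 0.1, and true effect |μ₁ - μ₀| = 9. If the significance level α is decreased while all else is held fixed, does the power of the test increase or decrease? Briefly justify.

Power decreases: a smaller α raises the critical value, so less of the H₁ sampling distribution falls in the rejection region.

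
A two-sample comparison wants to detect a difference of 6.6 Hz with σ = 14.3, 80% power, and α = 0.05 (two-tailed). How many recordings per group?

n per group = 2(z_α/2 + z_β)²σ²/d² = 2×(1.96 + 0.84)²×14.3²/6.6² = 73.6 → n = 74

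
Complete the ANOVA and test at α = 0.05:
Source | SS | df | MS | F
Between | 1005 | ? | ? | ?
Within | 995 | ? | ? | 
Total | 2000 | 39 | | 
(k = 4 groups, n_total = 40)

df_between = 3, df_within = 36. MS_between = 335.0, MS_within = 27.64. F = 12.121, F_crit ≈ 2.866. Reject H₀.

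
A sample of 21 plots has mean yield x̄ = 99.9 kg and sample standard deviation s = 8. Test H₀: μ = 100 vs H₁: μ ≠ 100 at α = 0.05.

t = (x̄ - μ₀)/(s/√n) = (99.9 - 100)/(8/√21) = -0.057. df = 20, critical t = ±2.086. Fail to reject H₀.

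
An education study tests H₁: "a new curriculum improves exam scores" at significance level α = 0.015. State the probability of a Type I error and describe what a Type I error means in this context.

P(Type I error) = α = 0.015. A Type I error is rejecting H₀ when H₀ is actually true (false positive) — here, concluding that a new curriculum improves exam scores when in fact this is not the case. Consequence: adopting a curriculum that gives no real benefit — disruption for nothing.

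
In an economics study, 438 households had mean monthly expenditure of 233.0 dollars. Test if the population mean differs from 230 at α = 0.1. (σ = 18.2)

z = (x̄ - μ₀)/(σ/√n) = (233.0 - 230)/(18.2/√438) = 3.45. Critical value: ±1.645. Since |3.45| > 1.645, Reject H₀.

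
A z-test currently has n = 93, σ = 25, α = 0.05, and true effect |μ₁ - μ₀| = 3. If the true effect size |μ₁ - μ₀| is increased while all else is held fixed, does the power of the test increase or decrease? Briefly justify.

Power increases: a larger true effect increases the non-centrality λ = |μ₁ - μ₀|/(σ/√n).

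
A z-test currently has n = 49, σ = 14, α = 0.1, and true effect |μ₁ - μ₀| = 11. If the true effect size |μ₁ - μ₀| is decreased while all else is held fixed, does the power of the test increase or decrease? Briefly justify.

Power decreases: a smaller true effect decreases the non-centrality λ = |μ₁ - μ₀|/(σ/√n).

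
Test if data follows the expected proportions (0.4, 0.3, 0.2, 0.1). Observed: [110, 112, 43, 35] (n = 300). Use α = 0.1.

Expected: [120.0, 90.0, 60.0, 30.0]. χ² = 11.861. df = 3, critical = 6.251. Reject H₀.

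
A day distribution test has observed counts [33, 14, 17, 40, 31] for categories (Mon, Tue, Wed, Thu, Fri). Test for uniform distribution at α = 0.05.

Expected = 27 each. χ² = Σ(O-E)²/E = 18.148. df = 4, critical value = 9.488. Reject H₀.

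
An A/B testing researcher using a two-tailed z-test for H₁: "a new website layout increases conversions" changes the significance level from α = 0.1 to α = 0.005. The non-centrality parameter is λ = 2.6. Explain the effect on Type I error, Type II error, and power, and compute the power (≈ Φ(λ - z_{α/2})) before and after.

Decreasing α from 0.1 to 0.005:
• Type I error rate decreases (α is the Type I rate by definition).
• Critical value moves from z_{α/2} = 1.645 to 2.807, so power = Φ(λ - z_{α/2}) goes from Φ(2.6 - 1.645) = 0.83 to Φ(2.6 - 2.807) = 0.418.
• Type II error rate β = 1 - power therefore increases (0.17 → 0.582).
Appropriate when false positives are costly — here, rolling out a layout that doesn't actually help — wasted engineering effort.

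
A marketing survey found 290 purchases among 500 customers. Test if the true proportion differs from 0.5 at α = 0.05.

p̂ = 0.58, p₀ = 0.5. z = (p̂ - p₀)/√(p₀(1-p₀)/n) = 3.578. Critical: ±1.96. Reject H₀.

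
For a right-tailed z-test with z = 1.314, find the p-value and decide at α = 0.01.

p = P(Z > 1.314) = 1 - Φ(1.314) ≈ 0.0944. Since p ≥ 0.01, fail to reject H₀ (not significant) at α = 0.01.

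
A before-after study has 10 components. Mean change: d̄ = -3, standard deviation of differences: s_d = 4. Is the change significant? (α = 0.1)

t = d̄/(s_d/√n) = -3/(4/√10) = -2.372. df = 9, critical t = ±1.833. Reject H₀.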